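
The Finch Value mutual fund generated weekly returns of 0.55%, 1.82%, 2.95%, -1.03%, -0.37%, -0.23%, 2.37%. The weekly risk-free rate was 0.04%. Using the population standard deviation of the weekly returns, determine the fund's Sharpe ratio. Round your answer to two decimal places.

r̄ = (0.55 + 1.82 + 2.95 − 1.03 − 0.37 − 0.23 + 2.37) / 7 = 6.060 / 7 = 0.8657%
Σ(r − r̄)² = 13.9388; population σ = √(13.9388/7) = 1.4111%
Sharpe = (r̄ − rf) / σ = (0.8657 − 0.04) / 1.4111 = 0.8257 / 1.4111 = 0.5851

0.59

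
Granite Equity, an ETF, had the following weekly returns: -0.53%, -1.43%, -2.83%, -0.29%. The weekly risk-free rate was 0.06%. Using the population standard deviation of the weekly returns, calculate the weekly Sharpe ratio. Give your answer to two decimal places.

r̄ = (-0.53 − 1.43 − 2.83 − 0.29) / 4 = -1.2700%
Σ(r − r̄)² = 3.9672; population σ = √(3.9672/4) = 0.9959%
Sharpe = (r̄ − rf) / σ = (-1.2700 − 0.06) / 0.9959 = -1.3300 / 0.9959 = -1.3355

-1.34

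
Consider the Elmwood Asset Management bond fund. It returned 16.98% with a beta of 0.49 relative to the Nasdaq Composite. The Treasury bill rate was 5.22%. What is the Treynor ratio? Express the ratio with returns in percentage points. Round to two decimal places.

24.00

Treynor = (Rp − Rf) / β = (16.98% − 5.22%) / 0.49 = 11.76 / 0.49 = 24.0000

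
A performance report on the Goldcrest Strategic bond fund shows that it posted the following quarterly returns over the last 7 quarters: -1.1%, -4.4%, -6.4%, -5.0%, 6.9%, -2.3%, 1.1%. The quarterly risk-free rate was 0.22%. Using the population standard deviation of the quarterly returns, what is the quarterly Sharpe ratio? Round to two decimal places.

-0.43

r̄ = (-1.1 − 4.4 − 6.4 − 5 + 6.9 − 2.3 + 1.1) / 7 = -11.20 / 7 = -1.6000%
Population σ = √[Σ(r − r̄)² / 7] = √[122.7200 / 7] = √17.5314 = 4.1871%
Sharpe = (r̄ − rf) / σ = (-1.6000 − 0.22) / 4.1871 = -1.8200 / 4.1871 = -0.4347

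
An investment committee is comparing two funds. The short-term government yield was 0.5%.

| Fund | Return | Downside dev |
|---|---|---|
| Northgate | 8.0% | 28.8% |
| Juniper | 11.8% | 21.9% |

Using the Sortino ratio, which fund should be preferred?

Juniper

Northgate: Sortino ratio = (8.0% − 0.5%) / 28.8% = 0.260
Juniper: Sortino ratio = (11.8% − 0.5%) / 21.9% = 0.516
Highest: Juniper (0.516).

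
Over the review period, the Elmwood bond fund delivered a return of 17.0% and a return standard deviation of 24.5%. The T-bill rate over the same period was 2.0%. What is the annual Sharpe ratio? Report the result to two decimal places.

0.61

Sharpe = (Rp − Rf) / σp = (17.0% − 2.0%) / 24.5% = 15.00% / 24.5% = 0.6122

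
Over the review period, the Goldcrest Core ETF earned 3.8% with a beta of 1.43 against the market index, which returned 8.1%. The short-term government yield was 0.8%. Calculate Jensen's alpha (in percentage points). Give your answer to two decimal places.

CAPM expected return = Rf + β(Rm − Rf) = 0.8% + 1.43 × (8.1% − 0.8%) = 0.8 + 1.43 × 7.30 = 11.2390%
Jensen's α = Rp − E[R] = 3.8% − 11.2390% = -7.4390

-7.44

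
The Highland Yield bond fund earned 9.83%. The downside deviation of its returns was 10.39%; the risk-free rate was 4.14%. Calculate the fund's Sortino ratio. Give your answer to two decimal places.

Sortino = (Rp − Rf) / σd = (9.83% − 4.14%) / 10.39% = 5.69% / 10.39% = 0.5476

0.55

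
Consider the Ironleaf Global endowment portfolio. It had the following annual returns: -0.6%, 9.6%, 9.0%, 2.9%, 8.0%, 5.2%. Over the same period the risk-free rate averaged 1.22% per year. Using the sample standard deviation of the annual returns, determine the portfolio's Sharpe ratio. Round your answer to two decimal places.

Mean return μ = 34.10 / 6 = 5.6833%
Sample std dev = √[79.1683 / 5] = 3.9792%
Sharpe = (μ − rf) / σ = (5.6833 − 1.22) / 3.9792 = 4.4633 / 3.9792 = 1.1217

1.12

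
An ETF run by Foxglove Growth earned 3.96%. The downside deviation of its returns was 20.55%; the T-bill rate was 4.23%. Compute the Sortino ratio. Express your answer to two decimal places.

Sortino = (Rp − Rf) / σd = (3.96% − 4.23%) / 20.55% = -0.27% / 20.55% = -0.0131

-0.01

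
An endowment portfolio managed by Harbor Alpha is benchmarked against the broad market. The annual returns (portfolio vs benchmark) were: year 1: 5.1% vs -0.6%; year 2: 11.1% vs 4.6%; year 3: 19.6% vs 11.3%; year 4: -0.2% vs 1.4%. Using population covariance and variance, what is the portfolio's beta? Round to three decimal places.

1.480

r̄p = 8.9000%,  r̄m = 4.1750%
Cov = Σ(rp − r̄p)(rm − r̄m) / 4 = 30.1425
Var(rm) = Σ(rm − r̄m)² / 4 = 20.3619
β = Cov / Var = 30.1425 / 20.3619 = 1.4803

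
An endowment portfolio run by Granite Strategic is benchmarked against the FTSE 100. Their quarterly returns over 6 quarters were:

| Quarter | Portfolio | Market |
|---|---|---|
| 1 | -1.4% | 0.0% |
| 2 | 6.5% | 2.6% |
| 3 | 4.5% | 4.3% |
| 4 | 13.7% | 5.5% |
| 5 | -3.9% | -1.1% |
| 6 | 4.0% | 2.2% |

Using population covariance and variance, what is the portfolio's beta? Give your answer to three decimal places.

2.311

r̄p = 3.9000%,  r̄m = 2.2500%
Cov = Σ(rp − r̄p)(rm − r̄m) / 6 = 12.0067
Var(rm) = Σ(rm − r̄m)² / 6 = 5.1958
β = Cov / Var = 12.0067 / 5.1958 = 2.3108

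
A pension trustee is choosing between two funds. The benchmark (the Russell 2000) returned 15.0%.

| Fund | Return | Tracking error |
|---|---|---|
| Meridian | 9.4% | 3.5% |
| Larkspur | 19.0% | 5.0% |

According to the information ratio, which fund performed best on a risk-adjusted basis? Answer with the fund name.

Meridian: IR = (9.4% − 15.0%) / 3.5% = -1.600
Larkspur: IR = (19.0% − 15.0%) / 5.0% = 0.800
Highest: Larkspur (0.800).

Larkspur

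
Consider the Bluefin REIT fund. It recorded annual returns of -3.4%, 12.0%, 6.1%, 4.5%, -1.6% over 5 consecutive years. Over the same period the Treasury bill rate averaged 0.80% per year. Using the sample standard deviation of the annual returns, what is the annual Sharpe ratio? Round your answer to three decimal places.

μ = (-3.4 + 12 + 6.1 + 4.5 − 1.6) / 5 = 3.5200%
Σ(r − μ)² = 153.6280; sample σ = √(153.6280/4) = 6.1973%
Sharpe = (μ − rf) / σ = (3.5200 − 0.8) / 6.1973 = 2.7200 / 6.1973 = 0.4389

0.439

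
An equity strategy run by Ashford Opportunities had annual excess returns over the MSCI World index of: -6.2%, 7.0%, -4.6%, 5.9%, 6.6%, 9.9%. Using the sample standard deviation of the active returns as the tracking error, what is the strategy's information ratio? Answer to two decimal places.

0.46

r̄ = (-6.2 + 7 − 4.6 + 5.9 + 6.6 + 9.9) / 6 = 3.1000%
Σ(r − r̄)² = 227.3200; sample σ = √(227.3200/5) = 6.7427%
IR = r̄ / tracking error = 3.1000 / 6.7427 = 0.4598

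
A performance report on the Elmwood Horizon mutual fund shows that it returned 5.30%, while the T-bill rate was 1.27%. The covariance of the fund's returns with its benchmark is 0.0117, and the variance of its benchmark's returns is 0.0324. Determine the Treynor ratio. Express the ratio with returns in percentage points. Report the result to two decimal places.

11.16

β = Cov / Var = 0.0117 / 0.0324 = 0.3611
Treynor = (Rp − Rf) / β = (5.30% − 1.27%) / 0.3611 = 4.03 / 0.3611 = 11.1603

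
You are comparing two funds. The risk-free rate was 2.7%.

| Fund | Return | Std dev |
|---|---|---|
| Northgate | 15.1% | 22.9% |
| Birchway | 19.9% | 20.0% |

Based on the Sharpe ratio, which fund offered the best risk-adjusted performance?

Birchway

Northgate: Sharpe ratio = (15.1% − 2.7%) / 22.9% = 0.541
Birchway: Sharpe ratio = (19.9% − 2.7%) / 20.0% = 0.860
Highest: Birchway (0.860).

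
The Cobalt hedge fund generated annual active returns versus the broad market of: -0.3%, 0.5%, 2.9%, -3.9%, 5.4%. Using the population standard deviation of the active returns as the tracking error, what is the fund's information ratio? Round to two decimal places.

r̄ = (-0.3 + 0.5 + 2.9 − 3.9 + 5.4) / 5 = 4.60 / 5 = 0.9200%
Σ(r − r̄)² = (-0.3 − 0.9200)² + (0.5 − 0.9200)² + … = 48.8880
σ = √[48.8880 / 5] = 3.1269%
IR = r̄ / tracking error = 0.9200 / 3.1269 = 0.2942

0.29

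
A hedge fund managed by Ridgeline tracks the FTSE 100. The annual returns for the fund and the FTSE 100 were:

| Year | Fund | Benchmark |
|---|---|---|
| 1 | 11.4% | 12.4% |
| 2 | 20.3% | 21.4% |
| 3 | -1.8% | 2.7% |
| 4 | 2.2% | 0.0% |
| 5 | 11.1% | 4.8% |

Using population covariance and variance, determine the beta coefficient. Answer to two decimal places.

0.89

r̄p = 8.6400%,  r̄m = 8.2600%
Cov = Σ(rp − r̄p)(rm − r̄m) / 5 = 53.4736
Var(rm) = Σ(rm − r̄m)² / 5 = 60.1824
β = Cov / Var = 53.4736 / 60.1824 = 0.8885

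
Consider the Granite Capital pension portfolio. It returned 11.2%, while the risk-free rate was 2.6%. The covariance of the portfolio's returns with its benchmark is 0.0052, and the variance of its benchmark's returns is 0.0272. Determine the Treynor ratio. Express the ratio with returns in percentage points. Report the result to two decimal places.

β = Cov / Var = 0.0052 / 0.0272 = 0.1912
Treynor = (Rp − Rf) / β = (11.2% − 2.6%) / 0.1912 = 8.60 / 0.1912 = 44.9791

44.98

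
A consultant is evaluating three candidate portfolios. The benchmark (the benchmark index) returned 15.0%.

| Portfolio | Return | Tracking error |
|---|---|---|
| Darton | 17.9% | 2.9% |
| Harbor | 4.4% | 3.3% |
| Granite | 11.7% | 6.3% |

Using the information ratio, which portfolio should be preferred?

Darton

Darton: IR = (17.9% − 15.0%) / 2.9% = 1.000
Harbor: IR = (4.4% − 15.0%) / 3.3% = -3.212
Granite: IR = (11.7% − 15.0%) / 6.3% = -0.524
Highest: Darton (1.000).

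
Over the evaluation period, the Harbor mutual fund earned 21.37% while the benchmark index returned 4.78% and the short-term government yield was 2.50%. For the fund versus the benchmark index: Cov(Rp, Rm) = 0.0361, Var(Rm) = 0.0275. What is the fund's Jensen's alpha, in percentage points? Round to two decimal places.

15.88

β = Cov / Var = 0.0361 / 0.0275 = 1.3127
E[R] = Rf + β(Rm − Rf) = 2.50% + 1.3127 × (4.78% − 2.50%) = 5.4930%
α = Rp − E[R] = 21.37% − 5.4930% = 15.8770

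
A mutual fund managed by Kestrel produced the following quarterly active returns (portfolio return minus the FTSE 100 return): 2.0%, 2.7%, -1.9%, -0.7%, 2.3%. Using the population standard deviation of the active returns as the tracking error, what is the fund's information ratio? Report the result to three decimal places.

Mean return r̄ = 4.40 / 5 = 0.8800%
Population std dev = √[16.8080 / 5] = 1.8335%
IR = r̄ / tracking error = 0.8800 / 1.8335 = 0.4800

0.480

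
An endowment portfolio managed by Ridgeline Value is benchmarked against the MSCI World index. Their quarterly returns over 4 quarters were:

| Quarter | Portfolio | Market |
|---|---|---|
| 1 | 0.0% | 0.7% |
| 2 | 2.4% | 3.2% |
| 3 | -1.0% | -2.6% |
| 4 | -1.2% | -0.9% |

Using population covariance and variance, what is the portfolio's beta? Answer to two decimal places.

r̄p = 0.0500%,  r̄m = 0.1000%
Cov = Σ(rp − r̄p)(rm − r̄m) / 4 = 2.8350
Var(rm) = Σ(rm − r̄m)² / 4 = 4.5650
β = Cov / Var = 2.8350 / 4.5650 = 0.6210

0.62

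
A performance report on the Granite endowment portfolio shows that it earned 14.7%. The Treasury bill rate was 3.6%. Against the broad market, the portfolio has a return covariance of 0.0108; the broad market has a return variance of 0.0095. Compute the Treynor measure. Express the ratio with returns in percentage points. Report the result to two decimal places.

β = Cov / Var = 0.0108 / 0.0095 = 1.1368
Treynor = (Rp − Rf) / β = (14.7% − 3.6%) / 1.1368 = 11.10 / 1.1368 = 9.7643

9.76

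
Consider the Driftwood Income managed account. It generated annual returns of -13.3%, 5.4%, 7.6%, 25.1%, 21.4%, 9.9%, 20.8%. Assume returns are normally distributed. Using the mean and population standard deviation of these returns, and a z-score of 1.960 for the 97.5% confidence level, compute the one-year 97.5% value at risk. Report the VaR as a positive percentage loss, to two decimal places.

12.88

Mean return r̄ = 76.90 / 7 = 10.9857%
Population std dev = √[1037.6286 / 7] = 12.1751%
VaR = −(r̄ − z·σ) = −(10.9857 − 1.960 × 12.1751) = −(-12.8775) = 12.8775%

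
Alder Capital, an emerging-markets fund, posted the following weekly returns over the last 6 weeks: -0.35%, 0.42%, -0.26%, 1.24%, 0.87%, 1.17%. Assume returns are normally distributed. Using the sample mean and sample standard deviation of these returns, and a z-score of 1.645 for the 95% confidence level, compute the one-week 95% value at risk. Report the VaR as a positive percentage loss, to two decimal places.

Mean return r̄ = 3.090 / 6 = 0.5150%
Sample std dev = √[2.4386 / 5] = 0.6984%
VaR = −(r̄ − z·σ) = −(0.5150 − 1.645 × 0.6984) = −(-0.6339) = 0.6339%

0.63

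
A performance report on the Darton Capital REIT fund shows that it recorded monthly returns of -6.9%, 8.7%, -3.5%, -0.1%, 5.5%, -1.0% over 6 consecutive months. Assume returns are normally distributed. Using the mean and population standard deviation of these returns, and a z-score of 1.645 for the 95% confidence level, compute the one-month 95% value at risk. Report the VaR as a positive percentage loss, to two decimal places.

8.19

μ = (-6.9 + 8.7 − 3.5 − 0.1 + 5.5 − 1) / 6 = 0.4500%
Σ(r − μ)² = (-6.9 − 0.4500)² + (8.7 − 0.4500)² + (-3.5 − 0.4500)² + … = 165.5950
σ = √[165.5950 / 6] = 5.2535%
VaR = −(μ − z·σ) = −(0.4500 − 1.645 × 5.2535) = −(-8.1920) = 8.1920%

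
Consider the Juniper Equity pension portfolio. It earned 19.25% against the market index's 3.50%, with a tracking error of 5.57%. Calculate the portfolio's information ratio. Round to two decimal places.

2.83

IR = (Rp − Rb) / TE = (19.25% − 3.50%) / 5.57% = 15.75% / 5.57% = 2.8276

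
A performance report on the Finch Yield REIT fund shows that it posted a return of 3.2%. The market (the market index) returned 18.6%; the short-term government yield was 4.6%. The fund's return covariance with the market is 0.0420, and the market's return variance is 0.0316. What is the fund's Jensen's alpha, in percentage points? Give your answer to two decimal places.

β = Cov / Var = 0.0420 / 0.0316 = 1.3291
E[R] = Rf + β(Rm − Rf) = 4.6% + 1.3291 × (18.6% − 4.6%) = 23.2074%
α = Rp − E[R] = 3.2% − 23.2074% = -20.0074

-20.01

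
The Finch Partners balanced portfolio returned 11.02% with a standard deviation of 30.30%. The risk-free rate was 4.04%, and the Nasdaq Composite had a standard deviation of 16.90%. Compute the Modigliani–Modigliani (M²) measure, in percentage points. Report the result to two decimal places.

Sharpe = (Rp − Rf) / σp = (11.02% − 4.04%) / 30.30% = 0.2304
M² = Rf + Sharpe × σm = 4.04% + 0.2304 × 16.90% = 7.9338%

7.93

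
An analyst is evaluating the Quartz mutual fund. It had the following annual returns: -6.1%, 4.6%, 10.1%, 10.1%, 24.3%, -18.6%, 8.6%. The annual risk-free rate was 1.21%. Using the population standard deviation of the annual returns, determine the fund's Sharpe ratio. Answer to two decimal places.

0.28

μ = (-6.1 + 4.6 + 10.1 + 10.1 + 24.3 − 18.6 + 8.6) / 7 = 33.00 / 7 = 4.7143%
Population σ = √[Σ(r − μ)² / 7] = √[1117.2286 / 7] = √159.6041 = 12.6335%
Sharpe = (μ − rf) / σ = (4.7143 − 1.21) / 12.6335 = 3.5043 / 12.6335 = 0.2774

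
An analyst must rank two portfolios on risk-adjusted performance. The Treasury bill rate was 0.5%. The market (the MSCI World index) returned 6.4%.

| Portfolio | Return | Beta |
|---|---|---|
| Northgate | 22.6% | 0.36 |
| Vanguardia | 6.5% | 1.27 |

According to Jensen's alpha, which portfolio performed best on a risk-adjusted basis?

Northgate: α = 22.6% − [0.5% + 0.36 × (6.4% − 0.5%)] = 19.976
Vanguardia: α = 6.5% − [0.5% + 1.27 × (6.4% − 0.5%)] = -1.493
Highest: Northgate (19.976).

Northgate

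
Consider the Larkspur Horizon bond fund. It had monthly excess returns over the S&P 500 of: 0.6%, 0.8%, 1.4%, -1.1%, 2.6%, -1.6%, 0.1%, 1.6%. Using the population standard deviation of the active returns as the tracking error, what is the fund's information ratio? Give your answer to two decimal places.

0.42

r̄ = (0.6 + 0.8 + 1.4 − 1.1 + 2.6 − 1.6 + 0.1 + 1.6) / 8 = 4.40 / 8 = 0.5500%
Σ(r − r̄)² = 13.6400; population σ = √(13.6400/8) = 1.3058%
IR = r̄ / tracking error = 0.5500 / 1.3058 = 0.4212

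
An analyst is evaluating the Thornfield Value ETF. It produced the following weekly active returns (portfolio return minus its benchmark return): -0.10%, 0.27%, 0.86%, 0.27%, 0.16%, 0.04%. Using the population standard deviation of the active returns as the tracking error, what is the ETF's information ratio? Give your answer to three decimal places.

0.828

μ = (-0.1 + 0.27 + 0.86 + 0.27 + 0.16 + 0.04) / 6 = 0.2500%
Σ(r − μ)² = (-0.1 − 0.2500)² + (0.27 − 0.2500)² + … = 0.5476
σ = √[0.5476 / 6] = 0.3021%
IR = μ / tracking error = 0.2500 / 0.3021 = 0.8275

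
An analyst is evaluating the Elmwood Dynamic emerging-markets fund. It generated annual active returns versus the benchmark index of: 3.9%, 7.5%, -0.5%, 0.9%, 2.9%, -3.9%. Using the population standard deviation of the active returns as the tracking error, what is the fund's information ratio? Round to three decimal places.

r̄ = (3.9 + 7.5 − 0.5 + 0.9 + 2.9 − 3.9) / 6 = 10.80 / 6 = 1.8000%
Population std dev = √[76.7000 / 6] = 3.5754%
IR = r̄ / tracking error = 1.8000 / 3.5754 = 0.5034

0.503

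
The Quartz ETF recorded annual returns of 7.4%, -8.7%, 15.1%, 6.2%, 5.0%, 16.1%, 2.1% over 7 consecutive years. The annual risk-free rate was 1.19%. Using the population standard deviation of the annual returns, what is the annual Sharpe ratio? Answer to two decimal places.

μ = (7.4 − 8.7 + 15.1 + 6.2 + 5 + 16.1 + 2.1) / 7 = 6.1714%
Σ(r − μ)² = (7.4 − 6.1714)² + (-8.7 − 6.1714)² + … = 418.9143
population σ = √(418.9143 / 7) = √59.8449 = 7.7359%
Sharpe = (μ − rf) / σ = (6.1714 − 1.19) / 7.7359 = 4.9814 / 7.7359 = 0.6439

0.64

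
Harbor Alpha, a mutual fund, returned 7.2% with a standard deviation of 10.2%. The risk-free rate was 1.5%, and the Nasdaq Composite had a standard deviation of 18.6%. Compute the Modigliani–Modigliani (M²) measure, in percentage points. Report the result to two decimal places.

11.89

Sharpe = (Rp − Rf) / σp = (7.2% − 1.5%) / 10.2% = 0.5588
M² = Rf + Sharpe × σm = 1.5% + 0.5588 × 18.6% = 11.8937%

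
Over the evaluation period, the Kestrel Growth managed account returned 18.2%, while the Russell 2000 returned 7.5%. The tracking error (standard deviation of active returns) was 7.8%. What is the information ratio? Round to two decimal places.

1.37

IR = (Rp − Rb) / TE = (18.2% − 7.5%) / 7.8% = 10.70% / 7.8% = 1.3718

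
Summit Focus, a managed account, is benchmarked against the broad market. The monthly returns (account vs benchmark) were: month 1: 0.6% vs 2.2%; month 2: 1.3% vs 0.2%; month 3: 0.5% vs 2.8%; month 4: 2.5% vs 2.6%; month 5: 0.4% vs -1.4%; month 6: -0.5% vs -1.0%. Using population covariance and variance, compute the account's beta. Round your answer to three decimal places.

r̄p = 0.8000%,  r̄m = 0.9000%
Cov = Σ(rp − r̄p)(rm − r̄m) / 6 = 0.8500
Var(rm) = Σ(rm − r̄m)² / 6 = 2.9300
β = Cov / Var = 0.8500 / 2.9300 = 0.2901

0.290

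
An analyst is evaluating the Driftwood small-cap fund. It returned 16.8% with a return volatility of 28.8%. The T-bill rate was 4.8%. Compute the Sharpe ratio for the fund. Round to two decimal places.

Sharpe = (Rp − Rf) / σp = (16.8% − 4.8%) / 28.8% = 12.00% / 28.8% = 0.4167

0.42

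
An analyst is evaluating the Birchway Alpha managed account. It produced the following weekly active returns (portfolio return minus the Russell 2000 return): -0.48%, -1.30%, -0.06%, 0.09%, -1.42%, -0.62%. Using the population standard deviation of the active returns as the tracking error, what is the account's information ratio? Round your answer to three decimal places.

-1.111

Mean return r̄ = -3.790 / 6 = -0.6317%
Σ(r − r̄)² = (-0.48 − (-0.6317))² + (-1.3 − (-0.6317))² + (-0.06 − (-0.6317))² + … = 1.9389
population σ = √(1.9389 / 6) = √0.3232 = 0.5685%
IR = r̄ / tracking error = -0.6317 / 0.5685 = -1.1112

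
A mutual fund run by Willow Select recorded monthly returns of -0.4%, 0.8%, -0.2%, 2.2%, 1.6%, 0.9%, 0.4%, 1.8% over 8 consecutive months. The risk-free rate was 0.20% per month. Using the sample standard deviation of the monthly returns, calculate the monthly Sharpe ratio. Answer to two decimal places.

0.73

Mean return r̄ = 7.10 / 8 = 0.8875%
Σ(r − r̄)² = (-0.4 − 0.8875)² + (0.8 − 0.8875)² + … = 6.1488
sample σ = √(6.1488 / 7) = √0.8784 = 0.9372%
Sharpe = (r̄ − rf) / σ = (0.8875 − 0.2) / 0.9372 = 0.6875 / 0.9372 = 0.7336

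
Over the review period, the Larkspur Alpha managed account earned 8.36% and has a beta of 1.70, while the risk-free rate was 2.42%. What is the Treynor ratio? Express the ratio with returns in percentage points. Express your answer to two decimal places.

3.49

Treynor = (Rp − Rf) / β = (8.36% − 2.42%) / 1.70 = 5.94 / 1.70 = 3.4941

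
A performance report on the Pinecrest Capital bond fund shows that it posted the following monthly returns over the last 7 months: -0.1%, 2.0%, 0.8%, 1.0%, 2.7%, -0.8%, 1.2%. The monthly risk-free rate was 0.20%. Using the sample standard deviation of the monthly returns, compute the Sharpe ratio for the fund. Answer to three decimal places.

0.651

r̄ = (-0.1 + 2 + 0.8 + 1 + 2.7 − 0.8 + 1.2) / 7 = 0.9714%
Sample std dev = √[8.4143 / 6] = 1.1842%
Sharpe = (r̄ − rf) / σ = (0.9714 − 0.2) / 1.1842 = 0.7714 / 1.1842 = 0.6514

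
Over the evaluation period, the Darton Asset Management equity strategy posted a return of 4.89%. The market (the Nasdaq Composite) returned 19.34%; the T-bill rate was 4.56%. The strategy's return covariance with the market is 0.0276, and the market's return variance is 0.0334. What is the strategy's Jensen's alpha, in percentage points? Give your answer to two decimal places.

-11.88

β = Cov / Var = 0.0276 / 0.0334 = 0.8263
E[R] = Rf + β(Rm − Rf) = 4.56% + 0.8263 × (19.34% − 4.56%) = 16.7727%
α = Rp − E[R] = 4.89% − 16.7727% = -11.8827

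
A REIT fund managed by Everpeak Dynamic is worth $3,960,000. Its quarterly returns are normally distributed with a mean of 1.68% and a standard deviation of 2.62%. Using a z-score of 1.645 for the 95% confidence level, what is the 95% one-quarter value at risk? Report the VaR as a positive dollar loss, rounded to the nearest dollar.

Return at the 95% tail: μ − z·σ = 1.68% − 1.645 × 2.62% = 1.68 − 4.3099 = -2.6299%
VaR = −(-2.6299%) × $3,960,000 = 2.6299% × $3,960,000 = $104,144

$104,144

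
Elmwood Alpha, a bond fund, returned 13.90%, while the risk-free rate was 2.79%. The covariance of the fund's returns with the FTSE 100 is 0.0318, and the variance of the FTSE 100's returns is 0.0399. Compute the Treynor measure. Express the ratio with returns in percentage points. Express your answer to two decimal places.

13.94

β = Cov / Var = 0.0318 / 0.0399 = 0.7970
Treynor = (Rp − Rf) / β = (13.90% − 2.79%) / 0.7970 = 11.11 / 0.7970 = 13.9398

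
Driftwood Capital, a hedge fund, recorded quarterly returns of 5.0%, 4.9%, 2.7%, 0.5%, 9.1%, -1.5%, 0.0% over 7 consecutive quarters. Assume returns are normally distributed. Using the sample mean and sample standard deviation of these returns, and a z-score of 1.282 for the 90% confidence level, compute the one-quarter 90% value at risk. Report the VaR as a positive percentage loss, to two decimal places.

r̄ = (5 + 4.9 + 2.7 + 0.5 + 9.1 − 1.5 + 0) / 7 = 20.70 / 7 = 2.9571%
Σ(r − r̄)² = (5 − 2.9571)² + (4.9 − 2.9571)² + … = 80.3971
σ = √[80.3971 / 6] = 3.6605%
VaR = −(r̄ − z·σ) = −(2.9571 − 1.282 × 3.6605) = −(-1.7357) = 1.7357%

1.74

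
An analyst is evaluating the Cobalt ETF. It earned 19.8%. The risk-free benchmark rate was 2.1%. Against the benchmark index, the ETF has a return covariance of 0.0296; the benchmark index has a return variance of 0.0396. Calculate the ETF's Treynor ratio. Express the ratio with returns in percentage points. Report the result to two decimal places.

β = Cov / Var = 0.0296 / 0.0396 = 0.7475
Treynor = (Rp − Rf) / β = (19.8% − 2.1%) / 0.7475 = 17.70 / 0.7475 = 23.6789

23.68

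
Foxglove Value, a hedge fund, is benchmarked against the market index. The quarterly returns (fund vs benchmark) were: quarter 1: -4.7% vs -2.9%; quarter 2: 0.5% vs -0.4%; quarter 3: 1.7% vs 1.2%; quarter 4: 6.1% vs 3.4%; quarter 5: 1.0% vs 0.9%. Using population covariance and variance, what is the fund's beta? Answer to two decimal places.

1.64

r̄p = 0.9200%,  r̄m = 0.4400%
Cov = Σ(rp − r̄p)(rm − r̄m) / 5 = 7.0172
Var(rm) = Σ(rm − r̄m)² / 5 = 4.2824
β = Cov / Var = 7.0172 / 4.2824 = 1.6386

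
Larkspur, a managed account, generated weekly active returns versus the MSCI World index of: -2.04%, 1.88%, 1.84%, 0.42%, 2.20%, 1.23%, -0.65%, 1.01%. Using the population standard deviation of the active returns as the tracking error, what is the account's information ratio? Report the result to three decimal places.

r̄ = (-2.04 + 1.88 + 1.84 + 0.42 + 2.2 + 1.23 − 0.65 + 1.01) / 8 = 0.7363%
Σ(r − r̄)² = (-2.04 − 0.7363)² + (1.88 − 0.7363)² + … = 14.7170
σ = √[14.7170 / 8] = 1.3563%
IR = r̄ / tracking error = 0.7363 / 1.3563 = 0.5429

0.543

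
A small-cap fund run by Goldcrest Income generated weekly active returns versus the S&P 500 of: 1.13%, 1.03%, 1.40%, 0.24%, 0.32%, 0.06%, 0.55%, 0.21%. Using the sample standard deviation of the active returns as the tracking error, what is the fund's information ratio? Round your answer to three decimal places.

μ = (1.13 + 1.03 + 1.4 + 0.24 + 0.32 + 0.06 + 0.55 + 0.21) / 8 = 4.940 / 8 = 0.6175%
Σ(r − μ)² = (1.13 − 0.6175)² + (1.03 − 0.6175)² + … = 1.7576
σ = √[1.7576 / 7] = 0.5011%
IR = μ / tracking error = 0.6175 / 0.5011 = 1.2323

1.232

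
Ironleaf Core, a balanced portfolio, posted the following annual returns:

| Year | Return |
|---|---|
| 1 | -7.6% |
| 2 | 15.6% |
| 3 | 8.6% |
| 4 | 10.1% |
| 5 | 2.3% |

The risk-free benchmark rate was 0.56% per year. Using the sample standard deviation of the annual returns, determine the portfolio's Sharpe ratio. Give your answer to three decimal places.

0.591

r̄ = (-7.6 + 15.6 + 8.6 + 10.1 + 2.3) / 5 = 29.00 / 5 = 5.8000%
Σ(r − r̄)² = 314.1800; sample σ = √(314.1800/4) = 8.8626%
Sharpe = (r̄ − rf) / σ = (5.8000 − 0.56) / 8.8626 = 5.2400 / 8.8626 = 0.5912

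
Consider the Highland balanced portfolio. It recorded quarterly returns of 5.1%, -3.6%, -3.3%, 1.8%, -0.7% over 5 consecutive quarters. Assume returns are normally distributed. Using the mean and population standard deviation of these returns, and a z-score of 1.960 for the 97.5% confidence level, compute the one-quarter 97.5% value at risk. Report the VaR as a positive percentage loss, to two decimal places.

μ = (5.1 − 3.6 − 3.3 + 1.8 − 0.7) / 5 = -0.1400%
Σ(r − μ)² = 53.4920; population σ = √(53.4920/5) = 3.2708%
VaR = −(μ − z·σ) = −(-0.1400 − 1.960 × 3.2708) = −(-6.5508) = 6.5508%

6.55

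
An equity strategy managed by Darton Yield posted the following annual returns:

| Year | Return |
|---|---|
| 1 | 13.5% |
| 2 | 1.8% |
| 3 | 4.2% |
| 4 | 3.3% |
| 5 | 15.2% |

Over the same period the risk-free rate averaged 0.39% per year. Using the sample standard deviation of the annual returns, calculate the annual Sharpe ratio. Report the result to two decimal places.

r̄ = (13.5 + 1.8 + 4.2 + 3.3 + 15.2) / 5 = 7.6000%
Sample std dev = √[156.2600 / 4] = 6.2502%
Sharpe = (r̄ − rf) / σ = (7.6000 − 0.39) / 6.2502 = 7.2100 / 6.2502 = 1.1536

1.15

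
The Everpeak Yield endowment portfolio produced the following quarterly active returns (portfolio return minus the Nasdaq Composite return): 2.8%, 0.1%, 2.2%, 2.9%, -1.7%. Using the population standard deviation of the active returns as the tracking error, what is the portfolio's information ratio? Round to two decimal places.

0.70

μ = (2.8 + 0.1 + 2.2 + 2.9 − 1.7) / 5 = 1.2600%
Σ(r − μ)² = (2.8 − 1.2600)² + (0.1 − 1.2600)² + (2.2 − 1.2600)² + … = 16.0520
population σ = √(16.0520 / 5) = √3.2104 = 1.7918%
IR = μ / tracking error = 1.2600 / 1.7918 = 0.7032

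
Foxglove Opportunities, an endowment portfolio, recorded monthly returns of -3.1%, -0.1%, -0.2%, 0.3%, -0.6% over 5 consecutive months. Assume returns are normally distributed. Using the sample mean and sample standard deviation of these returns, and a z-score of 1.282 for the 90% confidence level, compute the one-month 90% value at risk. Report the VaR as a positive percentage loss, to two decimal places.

μ = (-3.1 − 0.1 − 0.2 + 0.3 − 0.6) / 5 = -3.70 / 5 = -0.7400%
Sample σ = √[Σ(r − μ)² / 4] = √[7.3720 / 4] = √1.8430 = 1.3576%
VaR = −(μ − z·σ) = −(-0.7400 − 1.282 × 1.3576) = −(-2.4804) = 2.4804%

2.48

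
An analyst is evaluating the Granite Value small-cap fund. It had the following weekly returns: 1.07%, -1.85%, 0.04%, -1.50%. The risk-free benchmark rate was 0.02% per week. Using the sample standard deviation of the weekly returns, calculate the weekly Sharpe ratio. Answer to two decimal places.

-0.43

μ = (1.07 − 1.85 + 0.04 − 1.5) / 4 = -2.240 / 4 = -0.5600%
Σ(r − μ)² = (1.07 − (-0.5600))² + (-1.85 − (-0.5600))² + … = 5.5646
σ = √[5.5646 / 3] = 1.3619%
Sharpe = (μ − rf) / σ = (-0.5600 − 0.02) / 1.3619 = -0.5800 / 1.3619 = -0.4259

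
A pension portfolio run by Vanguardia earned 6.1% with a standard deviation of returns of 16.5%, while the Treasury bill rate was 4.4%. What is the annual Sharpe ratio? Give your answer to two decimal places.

0.10

Sharpe = (Rp − Rf) / σp = (6.1% − 4.4%) / 16.5% = 1.70% / 16.5% = 0.1030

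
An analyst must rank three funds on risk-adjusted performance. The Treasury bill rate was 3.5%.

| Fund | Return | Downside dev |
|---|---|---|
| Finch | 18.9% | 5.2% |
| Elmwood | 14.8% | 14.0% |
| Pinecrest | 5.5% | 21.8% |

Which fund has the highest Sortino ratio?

Finch

Finch: Sortino ratio = (18.9% − 3.5%) / 5.2% = 2.962
Elmwood: Sortino ratio = (14.8% − 3.5%) / 14.0% = 0.807
Pinecrest: Sortino ratio = (5.5% − 3.5%) / 21.8% = 0.092
Highest: Finch (2.962).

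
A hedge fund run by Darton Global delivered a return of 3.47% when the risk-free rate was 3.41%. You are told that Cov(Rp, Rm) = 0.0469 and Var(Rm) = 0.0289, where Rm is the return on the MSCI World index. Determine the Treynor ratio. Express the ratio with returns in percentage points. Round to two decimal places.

0.04

β = Cov / Var = 0.0469 / 0.0289 = 1.6228
Treynor = (Rp − Rf) / β = (3.47% − 3.41%) / 1.6228 = 0.06 / 1.6228 = 0.0370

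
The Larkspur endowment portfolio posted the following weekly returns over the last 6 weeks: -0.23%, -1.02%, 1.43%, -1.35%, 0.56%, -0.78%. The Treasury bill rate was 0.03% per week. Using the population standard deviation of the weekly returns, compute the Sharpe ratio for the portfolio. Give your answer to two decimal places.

μ = (-0.23 − 1.02 + 1.43 − 1.35 + 0.56 − 0.78) / 6 = -1.390 / 6 = -0.2317%
Σ(r − μ)² = 5.5607; population σ = √(5.5607/6) = 0.9627%
Sharpe = (μ − rf) / σ = (-0.2317 − 0.03) / 0.9627 = -0.2617 / 0.9627 = -0.2718

-0.27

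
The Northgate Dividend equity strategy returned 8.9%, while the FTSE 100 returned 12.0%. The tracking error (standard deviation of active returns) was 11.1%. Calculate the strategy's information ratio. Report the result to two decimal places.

-0.28

IR = (Rp − Rb) / TE = (8.9% − 12.0%) / 11.1% = -3.10% / 11.1% = -0.2793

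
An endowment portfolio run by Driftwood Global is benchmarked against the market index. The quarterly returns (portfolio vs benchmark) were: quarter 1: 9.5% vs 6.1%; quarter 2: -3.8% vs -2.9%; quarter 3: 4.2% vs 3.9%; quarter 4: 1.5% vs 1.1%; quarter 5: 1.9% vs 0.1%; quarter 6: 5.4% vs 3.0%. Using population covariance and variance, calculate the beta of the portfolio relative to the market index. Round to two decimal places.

1.37

r̄p = 3.1167%,  r̄m = 1.8833%
Cov = Σ(rp − r̄p)(rm − r̄m) / 6 = 11.3619
Var(rm) = Σ(rm − r̄m)² / 6 = 8.2947
β = Cov / Var = 11.3619 / 8.2947 = 1.3698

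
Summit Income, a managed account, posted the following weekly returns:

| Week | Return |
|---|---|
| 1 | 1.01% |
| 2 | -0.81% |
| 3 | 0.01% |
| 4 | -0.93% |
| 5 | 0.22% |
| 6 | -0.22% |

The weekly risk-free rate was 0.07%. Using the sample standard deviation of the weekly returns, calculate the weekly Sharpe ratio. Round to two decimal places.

Mean return μ = -0.720 / 6 = -0.1200%
Σ(r − μ)² = (1.01 − (-0.1200))² + (-0.81 − (-0.1200))² + … = 2.5516
sample σ = √(2.5516 / 5) = √0.5103 = 0.7144%
Sharpe = (μ − rf) / σ = (-0.1200 − 0.07) / 0.7144 = -0.1900 / 0.7144 = -0.2660

-0.27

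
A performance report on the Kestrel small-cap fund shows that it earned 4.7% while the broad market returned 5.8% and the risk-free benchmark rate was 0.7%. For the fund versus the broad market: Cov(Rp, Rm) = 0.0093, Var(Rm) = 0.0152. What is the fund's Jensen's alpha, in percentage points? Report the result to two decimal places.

0.88

β = Cov / Var = 0.0093 / 0.0152 = 0.6118
E[R] = Rf + β(Rm − Rf) = 0.7% + 0.6118 × (5.8% − 0.7%) = 3.8202%
α = Rp − E[R] = 4.7% − 3.8202% = 0.8798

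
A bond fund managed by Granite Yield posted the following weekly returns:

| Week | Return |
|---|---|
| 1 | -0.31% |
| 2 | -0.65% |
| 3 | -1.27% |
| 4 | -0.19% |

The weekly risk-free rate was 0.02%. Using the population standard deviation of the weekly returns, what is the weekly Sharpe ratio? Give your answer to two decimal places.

μ = (-0.31 − 0.65 − 1.27 − 0.19) / 4 = -2.420 / 4 = -0.6050%
Σ(r − μ)² = (-0.31 − (-0.6050))² + (-0.65 − (-0.6050))² + (-1.27 − (-0.6050))² + … = 0.7035
population σ = √(0.7035 / 4) = √0.1759 = 0.4194%
Sharpe = (μ − rf) / σ = (-0.6050 − 0.02) / 0.4194 = -0.6250 / 0.4194 = -1.4902

-1.49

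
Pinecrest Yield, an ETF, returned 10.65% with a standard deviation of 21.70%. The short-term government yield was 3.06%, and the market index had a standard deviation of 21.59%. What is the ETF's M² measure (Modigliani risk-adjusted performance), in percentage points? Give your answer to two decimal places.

Sharpe = (Rp − Rf) / σp = (10.65% − 3.06%) / 21.70% = 0.3498
M² = Rf + Sharpe × σm = 3.06% + 0.3498 × 21.59% = 10.6122%

10.61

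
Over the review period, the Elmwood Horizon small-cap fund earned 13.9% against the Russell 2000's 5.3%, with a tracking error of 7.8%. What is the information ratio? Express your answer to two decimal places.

IR = (Rp − Rb) / TE = (13.9% − 5.3%) / 7.8% = 8.60% / 7.8% = 1.1026

1.10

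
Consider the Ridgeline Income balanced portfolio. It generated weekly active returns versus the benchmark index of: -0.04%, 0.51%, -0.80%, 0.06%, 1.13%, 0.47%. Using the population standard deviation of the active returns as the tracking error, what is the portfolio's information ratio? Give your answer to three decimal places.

0.374

r̄ = (-0.04 + 0.51 − 0.8 + 0.06 + 1.13 + 0.47) / 6 = 0.2217%
Σ(r − r̄)² = 2.1083; population σ = √(2.1083/6) = 0.5928%
IR = r̄ / tracking error = 0.2217 / 0.5928 = 0.3740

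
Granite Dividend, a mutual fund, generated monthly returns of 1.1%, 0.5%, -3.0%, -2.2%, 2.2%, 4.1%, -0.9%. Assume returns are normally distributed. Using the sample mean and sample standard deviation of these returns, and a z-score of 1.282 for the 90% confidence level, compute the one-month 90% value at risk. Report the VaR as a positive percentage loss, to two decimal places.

Mean return r̄ = 1.80 / 7 = 0.2571%
Σ(r − r̄)² = (1.1 − 0.2571)² + (0.5 − 0.2571)² + … = 37.2971
σ = √[37.2971 / 6] = 2.4932%
VaR = −(r̄ − z·σ) = −(0.2571 − 1.282 × 2.4932) = −(-2.9392) = 2.9392%

2.94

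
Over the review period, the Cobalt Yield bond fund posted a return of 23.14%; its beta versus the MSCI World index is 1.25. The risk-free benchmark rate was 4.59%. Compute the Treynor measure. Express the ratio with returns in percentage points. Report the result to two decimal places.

14.84

Treynor = (Rp − Rf) / β = (23.14% − 4.59%) / 1.25 = 18.55 / 1.25 = 14.8400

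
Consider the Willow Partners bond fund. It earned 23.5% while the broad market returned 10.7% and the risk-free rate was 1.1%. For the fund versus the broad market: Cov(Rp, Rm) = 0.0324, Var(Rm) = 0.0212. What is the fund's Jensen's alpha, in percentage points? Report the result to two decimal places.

7.73

β = Cov / Var = 0.0324 / 0.0212 = 1.5283
E[R] = Rf + β(Rm − Rf) = 1.1% + 1.5283 × (10.7% − 1.1%) = 15.7717%
α = Rp − E[R] = 23.5% − 15.7717% = 7.7283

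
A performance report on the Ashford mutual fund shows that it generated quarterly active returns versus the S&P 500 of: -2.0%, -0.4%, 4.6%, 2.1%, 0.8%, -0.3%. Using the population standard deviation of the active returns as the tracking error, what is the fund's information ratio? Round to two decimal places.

r̄ = (-2 − 0.4 + 4.6 + 2.1 + 0.8 − 0.3) / 6 = 0.8000%
Σ(r − r̄)² = (-2 − 0.8000)² + (-0.4 − 0.8000)² + … = 26.6200
σ = √[26.6200 / 6] = 2.1063%
IR = r̄ / tracking error = 0.8000 / 2.1063 = 0.3798

0.38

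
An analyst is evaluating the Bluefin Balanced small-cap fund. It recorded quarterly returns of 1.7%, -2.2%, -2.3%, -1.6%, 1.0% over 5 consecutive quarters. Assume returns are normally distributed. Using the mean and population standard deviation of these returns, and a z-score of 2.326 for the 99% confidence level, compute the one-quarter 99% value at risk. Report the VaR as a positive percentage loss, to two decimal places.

4.61

r̄ = (1.7 − 2.2 − 2.3 − 1.6 + 1) / 5 = -3.40 / 5 = -0.6800%
Population std dev = √[14.2680 / 5] = 1.6893%
VaR = −(r̄ − z·σ) = −(-0.6800 − 2.326 × 1.6893) = −(-4.6093) = 4.6093%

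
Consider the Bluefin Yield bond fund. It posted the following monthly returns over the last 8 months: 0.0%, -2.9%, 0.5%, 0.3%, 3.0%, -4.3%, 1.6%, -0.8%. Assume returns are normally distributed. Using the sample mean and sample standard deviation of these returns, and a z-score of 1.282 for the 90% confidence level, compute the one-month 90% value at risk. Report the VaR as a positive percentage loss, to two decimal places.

Mean return r̄ = -2.60 / 8 = -0.3250%
Σ(r − r̄)² = (0 − (-0.3250))² + (-2.9 − (-0.3250))² + … = 38.5950
σ = √[38.5950 / 7] = 2.3481%
VaR = −(r̄ − z·σ) = −(-0.3250 − 1.282 × 2.3481) = −(-3.3353) = 3.3353%

3.34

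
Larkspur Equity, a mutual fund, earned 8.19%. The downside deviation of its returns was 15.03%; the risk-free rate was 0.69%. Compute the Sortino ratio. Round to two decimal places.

0.50

Sortino = (Rp − Rf) / σd = (8.19% − 0.69%) / 15.03% = 7.50% / 15.03% = 0.4990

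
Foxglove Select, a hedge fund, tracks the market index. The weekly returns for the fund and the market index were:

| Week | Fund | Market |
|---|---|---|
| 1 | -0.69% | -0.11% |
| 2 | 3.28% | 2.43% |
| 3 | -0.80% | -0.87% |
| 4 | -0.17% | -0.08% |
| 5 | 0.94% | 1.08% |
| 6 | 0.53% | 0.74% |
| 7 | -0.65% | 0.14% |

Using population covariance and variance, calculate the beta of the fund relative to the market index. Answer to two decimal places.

r̄p = 0.3486%,  r̄m = 0.4757%
Cov = Σ(rp − r̄p)(rm − r̄m) / 7 = 1.2731
Var(rm) = Σ(rm − r̄m)² / 7 = 0.9757
β = Cov / Var = 1.2731 / 0.9757 = 1.3048

1.30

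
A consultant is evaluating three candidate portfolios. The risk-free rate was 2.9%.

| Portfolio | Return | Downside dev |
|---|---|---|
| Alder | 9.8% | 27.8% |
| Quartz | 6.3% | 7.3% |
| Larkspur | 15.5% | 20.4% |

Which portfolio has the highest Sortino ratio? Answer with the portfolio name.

Larkspur

Alder: Sortino ratio = (9.8% − 2.9%) / 27.8% = 0.248
Quartz: Sortino ratio = (6.3% − 2.9%) / 7.3% = 0.466
Larkspur: Sortino ratio = (15.5% − 2.9%) / 20.4% = 0.618
Highest: Larkspur (0.618).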